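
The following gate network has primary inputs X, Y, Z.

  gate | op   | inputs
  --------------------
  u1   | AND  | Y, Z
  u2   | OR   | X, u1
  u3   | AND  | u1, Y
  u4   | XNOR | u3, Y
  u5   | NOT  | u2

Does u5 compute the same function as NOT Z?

u1 = Y AND Z
u2 = X OR u1 = X OR (Y AND Z)
u5 = NOT u2 = NOT (X OR (Y AND Z))
At X=0, Y=0, Z=1: circuit gives 1, formula gives 0.

No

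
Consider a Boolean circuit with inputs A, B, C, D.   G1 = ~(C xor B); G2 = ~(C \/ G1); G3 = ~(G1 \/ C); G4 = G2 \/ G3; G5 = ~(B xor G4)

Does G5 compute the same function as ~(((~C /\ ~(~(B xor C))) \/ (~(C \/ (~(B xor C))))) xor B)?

Yes

G1 = ~(C xor B)
G2 = ~(C \/ G1) = ~(C \/ (~(C xor B)))
G3 = ~(G1 \/ C) = ~((~(C xor B)) \/ C)
G4 = G2 \/ G3 = (~(C \/ (~(C xor B)))) \/ (~((~(C xor B)) \/ C))
G5 = ~(B xor G4) = ~(B xor ((~(C \/ (~(C xor B)))) \/ (~((~(C xor B)) \/ C))))
At A=0, B=1, C=1, D=0: circuit gives 0, formula gives 0.
At A=0, B=0, C=0, D=0: circuit gives 1, formula gives 1.
Agrees on all 16 inputs.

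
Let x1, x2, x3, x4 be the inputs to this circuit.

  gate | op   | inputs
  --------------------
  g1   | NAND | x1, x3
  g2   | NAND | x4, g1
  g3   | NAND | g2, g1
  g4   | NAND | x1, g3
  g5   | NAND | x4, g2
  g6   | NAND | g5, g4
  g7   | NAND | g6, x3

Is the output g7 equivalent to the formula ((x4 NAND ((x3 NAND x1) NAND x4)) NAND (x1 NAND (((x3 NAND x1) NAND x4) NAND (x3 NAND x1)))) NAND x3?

g1 = x1 NAND x3
g2 = x4 NAND g1 = x4 NAND (x1 NAND x3)
g3 = g2 NAND g1 = (x4 NAND (x1 NAND x3)) NAND (x1 NAND x3)
g4 = x1 NAND g3 = x1 NAND ((x4 NAND (x1 NAND x3)) NAND (x1 NAND x3))
g5 = x4 NAND g2 = x4 NAND (x4 NAND (x1 NAND x3))
g6 = g5 NAND g4 = (x4 NAND (x4 NAND (x1 NAND x3))) NAND (x1 NAND ((x4 NAND (x1 NAND x3)) NAND (x1 NAND x3)))
g7 = g6 NAND x3 = ((x4 NAND (x4 NAND (x1 NAND x3))) NAND (x1 NAND ((x4 NAND (x1 NAND x3)) NAND (x1 NAND x3)))) NAND x3
At x1=1, x2=0, x3=1, x4=0: circuit gives 0, formula gives 0.
At x1=0, x2=0, x3=0, x4=0: circuit gives 1, formula gives 1.
Agrees on all 16 inputs.

Yes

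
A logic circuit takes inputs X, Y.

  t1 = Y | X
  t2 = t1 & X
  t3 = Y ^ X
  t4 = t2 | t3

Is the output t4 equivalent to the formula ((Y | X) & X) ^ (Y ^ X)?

t1 = Y | X
t2 = t1 & X = (Y | X) & X
t3 = Y ^ X
t4 = t2 | t3 = ((Y | X) & X) | (Y ^ X)
At X=1, Y=0: circuit gives 1, formula gives 0.

No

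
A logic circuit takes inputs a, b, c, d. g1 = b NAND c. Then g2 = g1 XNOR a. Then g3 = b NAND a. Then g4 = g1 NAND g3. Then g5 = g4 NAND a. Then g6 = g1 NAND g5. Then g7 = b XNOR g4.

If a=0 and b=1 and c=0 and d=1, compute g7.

0

g1 = 1 NAND 0 = 1
g3 = 1 NAND 0 = 1
g4 = 1 NAND 1 = 0
g7 = 1 XNOR 0 = 0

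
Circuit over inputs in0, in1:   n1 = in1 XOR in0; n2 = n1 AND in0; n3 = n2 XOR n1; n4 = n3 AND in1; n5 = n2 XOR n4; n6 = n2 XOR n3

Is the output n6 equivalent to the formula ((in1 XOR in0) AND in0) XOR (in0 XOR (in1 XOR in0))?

n1 = in1 XOR in0
n2 = n1 AND in0 = (in1 XOR in0) AND in0
n3 = n2 XOR n1 = ((in1 XOR in0) AND in0) XOR (in1 XOR in0)
n6 = n2 XOR n3 = ((in1 XOR in0) AND in0) XOR (((in1 XOR in0) AND in0) XOR (in1 XOR in0))
At in0=1, in1=1: circuit gives 0, formula gives 1.

No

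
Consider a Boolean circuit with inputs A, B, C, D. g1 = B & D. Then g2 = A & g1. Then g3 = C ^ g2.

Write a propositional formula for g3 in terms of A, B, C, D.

C ^ (A & (B & D))

g1 = B & D
g2 = A & g1 = A & (B & D)
g3 = C ^ g2 = C ^ (A & (B & D))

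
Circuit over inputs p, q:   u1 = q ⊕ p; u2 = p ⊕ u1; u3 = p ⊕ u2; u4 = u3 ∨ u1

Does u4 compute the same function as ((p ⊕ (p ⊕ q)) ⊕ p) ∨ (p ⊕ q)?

u1 = q ⊕ p
u2 = p ⊕ u1 = p ⊕ (q ⊕ p)
u3 = p ⊕ u2 = p ⊕ (p ⊕ (q ⊕ p))
u4 = u3 ∨ u1 = (p ⊕ (p ⊕ (q ⊕ p))) ∨ (q ⊕ p)
At p=0, q=0: circuit gives 0, formula gives 0.
At p=0, q=1: circuit gives 1, formula gives 1.
Agrees on all 4 inputs.

Yes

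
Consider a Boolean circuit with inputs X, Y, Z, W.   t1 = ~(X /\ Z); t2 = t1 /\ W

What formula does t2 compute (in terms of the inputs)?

(~(X /\ Z)) /\ W

t1 = ~(X /\ Z)
t2 = t1 /\ W = (~(X /\ Z)) /\ W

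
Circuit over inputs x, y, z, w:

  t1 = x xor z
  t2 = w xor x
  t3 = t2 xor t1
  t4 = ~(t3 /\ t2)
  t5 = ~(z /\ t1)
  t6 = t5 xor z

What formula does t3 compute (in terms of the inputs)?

t1 = x xor z
t2 = w xor x
t3 = t2 xor t1 = (w xor x) xor (x xor z)

(w xor x) xor (x xor z)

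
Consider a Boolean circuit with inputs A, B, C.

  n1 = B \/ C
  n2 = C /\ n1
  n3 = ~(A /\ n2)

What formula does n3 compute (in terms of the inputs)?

n1 = B \/ C
n2 = C /\ n1 = C /\ (B \/ C)
n3 = ~(A /\ n2) = ~(A /\ (C /\ (B \/ C)))

~(A /\ (C /\ (B \/ C)))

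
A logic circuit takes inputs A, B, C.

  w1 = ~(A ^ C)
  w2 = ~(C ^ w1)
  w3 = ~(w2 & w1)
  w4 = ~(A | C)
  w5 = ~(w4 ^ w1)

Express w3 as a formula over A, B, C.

~((~(C ^ (~(A ^ C)))) & (~(A ^ C)))

w1 = ~(A ^ C)
w2 = ~(C ^ w1) = ~(C ^ (~(A ^ C)))
w3 = ~(w2 & w1) = ~((~(C ^ (~(A ^ C)))) & (~(A ^ C)))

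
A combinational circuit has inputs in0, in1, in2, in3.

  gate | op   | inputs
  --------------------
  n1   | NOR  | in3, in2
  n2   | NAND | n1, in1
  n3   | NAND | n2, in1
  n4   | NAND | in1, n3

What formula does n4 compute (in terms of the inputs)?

n1 = in3 NOR in2
n2 = n1 NAND in1 = (in3 NOR in2) NAND in1
n3 = n2 NAND in1 = ((in3 NOR in2) NAND in1) NAND in1
n4 = in1 NAND n3 = in1 NAND (((in3 NOR in2) NAND in1) NAND in1)

in1 NAND (((in3 NOR in2) NAND in1) NAND in1)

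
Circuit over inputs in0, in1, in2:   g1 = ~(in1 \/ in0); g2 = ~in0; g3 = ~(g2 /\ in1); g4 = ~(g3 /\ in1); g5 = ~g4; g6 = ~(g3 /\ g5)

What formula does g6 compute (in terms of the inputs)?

~((~(~in0 /\ in1)) /\ ~(~((~(~in0 /\ in1)) /\ in1)))

g2 = ~in0
g3 = ~(g2 /\ in1) = ~(~in0 /\ in1)
g4 = ~(g3 /\ in1) = ~((~(~in0 /\ in1)) /\ in1)
g5 = ~g4 = ~(~((~(~in0 /\ in1)) /\ in1))
g6 = ~(g3 /\ g5) = ~((~(~in0 /\ in1)) /\ ~(~((~(~in0 /\ in1)) /\ in1)))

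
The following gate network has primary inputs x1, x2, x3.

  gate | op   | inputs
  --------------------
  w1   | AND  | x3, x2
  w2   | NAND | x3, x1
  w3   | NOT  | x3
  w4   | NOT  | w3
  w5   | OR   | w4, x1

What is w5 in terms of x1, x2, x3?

w3 = NOT x3
w4 = NOT w3 = NOT NOT x3
w5 = w4 OR x1 = NOT NOT x3 OR x1

NOT NOT x3 OR x1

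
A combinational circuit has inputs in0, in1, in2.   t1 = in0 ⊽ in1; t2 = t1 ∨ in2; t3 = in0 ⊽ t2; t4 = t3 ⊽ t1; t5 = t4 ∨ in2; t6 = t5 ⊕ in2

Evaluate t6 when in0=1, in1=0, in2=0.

1

t1 = 1 ⊽ 0 = 0
t2 = 0 ∨ 0 = 0
t3 = 1 ⊽ 0 = 0
t4 = 0 ⊽ 0 = 1
t5 = 1 ∨ 0 = 1
t6 = 1 ⊕ 0 = 1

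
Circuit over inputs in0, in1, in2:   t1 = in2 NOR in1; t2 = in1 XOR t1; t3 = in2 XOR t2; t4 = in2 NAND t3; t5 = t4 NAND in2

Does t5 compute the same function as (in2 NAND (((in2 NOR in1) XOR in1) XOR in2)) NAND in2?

t1 = in2 NOR in1
t2 = in1 XOR t1 = in1 XOR (in2 NOR in1)
t3 = in2 XOR t2 = in2 XOR (in1 XOR (in2 NOR in1))
t4 = in2 NAND t3 = in2 NAND (in2 XOR (in1 XOR (in2 NOR in1)))
t5 = t4 NAND in2 = (in2 NAND (in2 XOR (in1 XOR (in2 NOR in1)))) NAND in2
At in0=0, in1=1, in2=1: circuit gives 0, formula gives 0.
At in0=0, in1=0, in2=0: circuit gives 1, formula gives 1.
Agrees on all 8 inputs.

Yes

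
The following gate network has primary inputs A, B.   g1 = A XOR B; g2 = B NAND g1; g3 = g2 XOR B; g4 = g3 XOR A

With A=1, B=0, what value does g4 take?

0

g1 = 1 XOR 0 = 1
g2 = 0 NAND 1 = 1
g3 = 1 XOR 0 = 1
g4 = 1 XOR 1 = 0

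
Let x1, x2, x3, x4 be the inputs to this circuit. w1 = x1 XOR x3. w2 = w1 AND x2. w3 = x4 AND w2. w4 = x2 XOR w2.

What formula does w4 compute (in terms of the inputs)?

x2 XOR ((x1 XOR x3) AND x2)

w1 = x1 XOR x3
w2 = w1 AND x2 = (x1 XOR x3) AND x2
w4 = x2 XOR w2 = x2 XOR ((x1 XOR x3) AND x2)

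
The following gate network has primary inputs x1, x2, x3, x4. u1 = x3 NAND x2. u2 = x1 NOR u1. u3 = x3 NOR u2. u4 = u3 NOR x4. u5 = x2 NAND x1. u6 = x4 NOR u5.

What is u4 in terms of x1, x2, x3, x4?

u1 = x3 NAND x2
u2 = x1 NOR u1 = x1 NOR (x3 NAND x2)
u3 = x3 NOR u2 = x3 NOR (x1 NOR (x3 NAND x2))
u4 = u3 NOR x4 = (x3 NOR (x1 NOR (x3 NAND x2))) NOR x4

(x3 NOR (x1 NOR (x3 NAND x2))) NOR x4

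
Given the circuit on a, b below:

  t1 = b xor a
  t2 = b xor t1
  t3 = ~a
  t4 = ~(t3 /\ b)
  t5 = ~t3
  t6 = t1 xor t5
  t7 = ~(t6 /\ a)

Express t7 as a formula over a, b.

~(((b xor a) xor ~~a) /\ a)

t1 = b xor a
t3 = ~a
t5 = ~t3 = ~~a
t6 = t1 xor t5 = (b xor a) xor ~~a
t7 = ~(t6 /\ a) = ~(((b xor a) xor ~~a) /\ a)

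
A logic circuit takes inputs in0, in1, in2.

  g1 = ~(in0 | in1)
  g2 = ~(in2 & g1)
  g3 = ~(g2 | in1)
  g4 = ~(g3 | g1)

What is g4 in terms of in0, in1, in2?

g1 = ~(in0 | in1)
g2 = ~(in2 & g1) = ~(in2 & (~(in0 | in1)))
g3 = ~(g2 | in1) = ~((~(in2 & (~(in0 | in1)))) | in1)
g4 = ~(g3 | g1) = ~((~((~(in2 & (~(in0 | in1)))) | in1)) | (~(in0 | in1)))

~((~((~(in2 & (~(in0 | in1)))) | in1)) | (~(in0 | in1)))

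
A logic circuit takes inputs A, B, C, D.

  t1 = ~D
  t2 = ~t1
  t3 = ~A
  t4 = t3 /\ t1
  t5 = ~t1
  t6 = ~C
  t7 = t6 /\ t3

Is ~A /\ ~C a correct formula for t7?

Yes

t3 = ~A
t6 = ~C
t7 = t6 /\ t3 = ~C /\ ~A
At A=0, B=0, C=1, D=0: circuit gives 0, formula gives 0.
At A=0, B=0, C=0, D=0: circuit gives 1, formula gives 1.
Agrees on all 16 inputs.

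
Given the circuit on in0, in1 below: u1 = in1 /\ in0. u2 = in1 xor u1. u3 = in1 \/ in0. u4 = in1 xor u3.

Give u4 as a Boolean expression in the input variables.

in1 xor (in1 \/ in0)

u3 = in1 \/ in0
u4 = in1 xor u3 = in1 xor (in1 \/ in0)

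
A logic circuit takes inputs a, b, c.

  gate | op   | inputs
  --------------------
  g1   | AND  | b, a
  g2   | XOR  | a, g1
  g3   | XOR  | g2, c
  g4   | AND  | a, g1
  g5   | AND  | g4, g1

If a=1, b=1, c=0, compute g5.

g1 = 1 AND 1 = 1
g4 = 1 AND 1 = 1
g5 = 1 AND 1 = 1

1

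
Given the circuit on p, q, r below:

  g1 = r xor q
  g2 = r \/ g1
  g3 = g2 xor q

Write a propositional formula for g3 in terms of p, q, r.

g1 = r xor q
g2 = r \/ g1 = r \/ (r xor q)
g3 = g2 xor q = (r \/ (r xor q)) xor q

(r \/ (r xor q)) xor q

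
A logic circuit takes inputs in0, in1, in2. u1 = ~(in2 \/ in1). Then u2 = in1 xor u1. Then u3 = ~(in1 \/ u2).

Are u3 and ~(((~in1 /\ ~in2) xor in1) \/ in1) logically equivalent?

u1 = ~(in2 \/ in1)
u2 = in1 xor u1 = in1 xor (~(in2 \/ in1))
u3 = ~(in1 \/ u2) = ~(in1 \/ (in1 xor (~(in2 \/ in1))))
At in0=0, in1=0, in2=0: circuit gives 0, formula gives 0.
At in0=0, in1=0, in2=1: circuit gives 1, formula gives 1.
Agrees on all 8 inputs.

Yes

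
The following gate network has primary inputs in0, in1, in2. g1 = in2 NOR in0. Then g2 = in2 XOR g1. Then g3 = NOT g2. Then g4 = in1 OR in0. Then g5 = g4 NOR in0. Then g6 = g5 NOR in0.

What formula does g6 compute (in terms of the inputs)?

g4 = in1 OR in0
g5 = g4 NOR in0 = (in1 OR in0) NOR in0
g6 = g5 NOR in0 = ((in1 OR in0) NOR in0) NOR in0

((in1 OR in0) NOR in0) NOR in0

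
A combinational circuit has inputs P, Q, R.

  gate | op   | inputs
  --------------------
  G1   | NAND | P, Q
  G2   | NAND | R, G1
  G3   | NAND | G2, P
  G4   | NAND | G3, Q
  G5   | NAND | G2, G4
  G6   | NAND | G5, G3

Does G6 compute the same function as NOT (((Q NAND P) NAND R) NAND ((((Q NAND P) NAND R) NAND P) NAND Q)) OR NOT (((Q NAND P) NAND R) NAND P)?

Yes

G1 = P NAND Q
G2 = R NAND G1 = R NAND (P NAND Q)
G3 = G2 NAND P = (R NAND (P NAND Q)) NAND P
G4 = G3 NAND Q = ((R NAND (P NAND Q)) NAND P) NAND Q
G5 = G2 NAND G4 = (R NAND (P NAND Q)) NAND (((R NAND (P NAND Q)) NAND P) NAND Q)
G6 = G5 NAND G3 = ((R NAND (P NAND Q)) NAND (((R NAND (P NAND Q)) NAND P) NAND Q)) NAND ((R NAND (P NAND Q)) NAND P)
At P=0, Q=0, R=1: circuit gives 0, formula gives 0.
At P=0, Q=0, R=0: circuit gives 1, formula gives 1.
Agrees on all 8 inputs.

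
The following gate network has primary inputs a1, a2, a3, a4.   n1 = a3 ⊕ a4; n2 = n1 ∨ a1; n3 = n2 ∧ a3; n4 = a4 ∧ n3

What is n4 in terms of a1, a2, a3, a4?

n1 = a3 ⊕ a4
n2 = n1 ∨ a1 = (a3 ⊕ a4) ∨ a1
n3 = n2 ∧ a3 = ((a3 ⊕ a4) ∨ a1) ∧ a3
n4 = a4 ∧ n3 = a4 ∧ (((a3 ⊕ a4) ∨ a1) ∧ a3)

a4 ∧ (((a3 ⊕ a4) ∨ a1) ∧ a3)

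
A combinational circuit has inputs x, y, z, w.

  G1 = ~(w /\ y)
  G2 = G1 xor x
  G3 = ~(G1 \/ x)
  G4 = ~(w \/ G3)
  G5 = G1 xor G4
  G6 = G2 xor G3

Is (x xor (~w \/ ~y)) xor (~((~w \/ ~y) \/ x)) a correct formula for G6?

Yes

G1 = ~(w /\ y)
G2 = G1 xor x = (~(w /\ y)) xor x
G3 = ~(G1 \/ x) = ~((~(w /\ y)) \/ x)
G6 = G2 xor G3 = ((~(w /\ y)) xor x) xor (~((~(w /\ y)) \/ x))
At x=1, y=0, z=0, w=0: circuit gives 0, formula gives 0.
At x=0, y=0, z=0, w=0: circuit gives 1, formula gives 1.
Agrees on all 16 inputs.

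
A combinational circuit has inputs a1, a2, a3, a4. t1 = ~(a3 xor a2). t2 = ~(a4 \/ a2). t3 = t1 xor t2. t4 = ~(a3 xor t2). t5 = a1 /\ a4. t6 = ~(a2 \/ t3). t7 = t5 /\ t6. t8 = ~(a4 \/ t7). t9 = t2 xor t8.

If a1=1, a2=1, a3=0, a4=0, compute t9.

t1 = ~(0 xor 1) = 0
t2 = ~(0 \/ 1) = 0
t3 = 0 xor 0 = 0
t5 = 1 /\ 0 = 0
t6 = ~(1 \/ 0) = 0
t7 = 0 /\ 0 = 0
t8 = ~(0 \/ 0) = 1
t9 = 0 xor 1 = 1

1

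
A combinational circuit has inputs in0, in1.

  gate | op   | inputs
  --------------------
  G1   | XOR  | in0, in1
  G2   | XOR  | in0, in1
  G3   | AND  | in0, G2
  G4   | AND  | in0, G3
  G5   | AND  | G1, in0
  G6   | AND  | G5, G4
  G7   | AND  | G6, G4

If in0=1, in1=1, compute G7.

G1 = 1 XOR 1 = 0
G2 = 1 XOR 1 = 0
G3 = 1 AND 0 = 0
G4 = 1 AND 0 = 0
G5 = 0 AND 1 = 0
G6 = 0 AND 0 = 0
G7 = 0 AND 0 = 0

0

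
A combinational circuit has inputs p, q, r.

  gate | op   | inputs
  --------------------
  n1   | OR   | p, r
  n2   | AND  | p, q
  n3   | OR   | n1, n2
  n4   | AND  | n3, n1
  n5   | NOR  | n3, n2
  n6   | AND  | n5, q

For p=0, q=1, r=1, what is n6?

n1 = 0 OR 1 = 1
n2 = 0 AND 1 = 0
n3 = 1 OR 0 = 1
n5 = 1 NOR 0 = 0
n6 = 0 AND 1 = 0

0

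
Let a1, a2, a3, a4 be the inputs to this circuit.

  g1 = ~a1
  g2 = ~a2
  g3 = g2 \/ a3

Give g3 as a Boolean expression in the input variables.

g2 = ~a2
g3 = g2 \/ a3 = ~a2 \/ a3

~a2 \/ a3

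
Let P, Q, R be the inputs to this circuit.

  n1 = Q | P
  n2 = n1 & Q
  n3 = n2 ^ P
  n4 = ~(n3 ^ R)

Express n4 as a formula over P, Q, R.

~((((Q | P) & Q) ^ P) ^ R)

n1 = Q | P
n2 = n1 & Q = (Q | P) & Q
n3 = n2 ^ P = ((Q | P) & Q) ^ P
n4 = ~(n3 ^ R) = ~((((Q | P) & Q) ^ P) ^ R)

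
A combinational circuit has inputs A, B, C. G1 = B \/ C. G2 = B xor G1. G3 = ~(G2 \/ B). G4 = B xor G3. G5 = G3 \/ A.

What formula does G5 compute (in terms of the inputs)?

G1 = B \/ C
G2 = B xor G1 = B xor (B \/ C)
G3 = ~(G2 \/ B) = ~((B xor (B \/ C)) \/ B)
G5 = G3 \/ A = (~((B xor (B \/ C)) \/ B)) \/ A

(~((B xor (B \/ C)) \/ B)) \/ A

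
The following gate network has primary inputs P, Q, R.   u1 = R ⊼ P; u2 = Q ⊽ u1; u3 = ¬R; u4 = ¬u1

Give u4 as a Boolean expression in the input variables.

¬(R ⊼ P)

u1 = R ⊼ P
u4 = ¬u1 = ¬(R ⊼ P)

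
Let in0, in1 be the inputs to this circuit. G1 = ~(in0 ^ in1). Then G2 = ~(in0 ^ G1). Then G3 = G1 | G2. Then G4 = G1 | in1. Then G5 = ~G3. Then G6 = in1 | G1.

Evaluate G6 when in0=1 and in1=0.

0

G1 = ~(1 ^ 0) = 0
G6 = 0 | 0 = 0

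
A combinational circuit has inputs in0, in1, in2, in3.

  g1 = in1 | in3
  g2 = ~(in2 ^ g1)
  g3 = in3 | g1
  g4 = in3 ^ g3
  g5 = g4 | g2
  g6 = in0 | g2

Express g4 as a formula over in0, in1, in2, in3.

g1 = in1 | in3
g3 = in3 | g1 = in3 | (in1 | in3)
g4 = in3 ^ g3 = in3 ^ (in3 | (in1 | in3))

in3 ^ (in3 | (in1 | in3))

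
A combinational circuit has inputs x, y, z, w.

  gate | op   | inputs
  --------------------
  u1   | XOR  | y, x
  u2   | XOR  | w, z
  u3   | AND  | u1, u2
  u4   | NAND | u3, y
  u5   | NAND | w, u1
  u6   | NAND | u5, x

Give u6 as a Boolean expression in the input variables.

u1 = y XOR x
u5 = w NAND u1 = w NAND (y XOR x)
u6 = u5 NAND x = (w NAND (y XOR x)) NAND x

(w NAND (y XOR x)) NAND x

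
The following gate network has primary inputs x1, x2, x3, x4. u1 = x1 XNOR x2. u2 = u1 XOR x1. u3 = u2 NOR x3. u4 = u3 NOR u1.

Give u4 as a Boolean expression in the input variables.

(((x1 XNOR x2) XOR x1) NOR x3) NOR (x1 XNOR x2)

u1 = x1 XNOR x2
u2 = u1 XOR x1 = (x1 XNOR x2) XOR x1
u3 = u2 NOR x3 = ((x1 XNOR x2) XOR x1) NOR x3
u4 = u3 NOR u1 = (((x1 XNOR x2) XOR x1) NOR x3) NOR (x1 XNOR x2)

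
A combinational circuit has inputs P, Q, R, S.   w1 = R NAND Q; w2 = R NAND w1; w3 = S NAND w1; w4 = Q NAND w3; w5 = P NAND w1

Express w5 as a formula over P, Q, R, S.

w1 = R NAND Q
w5 = P NAND w1 = P NAND (R NAND Q)

P NAND (R NAND Q)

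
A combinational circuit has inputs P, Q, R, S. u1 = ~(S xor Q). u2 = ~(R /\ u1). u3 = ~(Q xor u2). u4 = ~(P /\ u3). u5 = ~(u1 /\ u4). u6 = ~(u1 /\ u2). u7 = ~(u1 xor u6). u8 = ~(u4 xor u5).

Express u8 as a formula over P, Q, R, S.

u1 = ~(S xor Q)
u2 = ~(R /\ u1) = ~(R /\ (~(S xor Q)))
u3 = ~(Q xor u2) = ~(Q xor (~(R /\ (~(S xor Q)))))
u4 = ~(P /\ u3) = ~(P /\ (~(Q xor (~(R /\ (~(S xor Q)))))))
u5 = ~(u1 /\ u4) = ~((~(S xor Q)) /\ (~(P /\ (~(Q xor (~(R /\ (~(S xor Q)))))))))
u8 = ~(u4 xor u5) = ~((~(P /\ (~(Q xor (~(R /\ (~(S xor Q)))))))) xor (~((~(S xor Q)) /\ (~(P /\ (~(Q xor (~(R /\ (~(S xor Q)))))))))))

~((~(P /\ (~(Q xor (~(R /\ (~(S xor Q)))))))) xor (~((~(S xor Q)) /\ (~(P /\ (~(Q xor (~(R /\ (~(S xor Q)))))))))))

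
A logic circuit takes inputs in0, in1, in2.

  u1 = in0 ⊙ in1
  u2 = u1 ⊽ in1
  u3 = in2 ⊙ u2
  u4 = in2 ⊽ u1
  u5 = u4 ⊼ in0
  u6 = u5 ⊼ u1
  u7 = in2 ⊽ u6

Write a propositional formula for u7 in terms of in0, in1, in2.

u1 = in0 ⊙ in1
u4 = in2 ⊽ u1 = in2 ⊽ (in0 ⊙ in1)
u5 = u4 ⊼ in0 = (in2 ⊽ (in0 ⊙ in1)) ⊼ in0
u6 = u5 ⊼ u1 = ((in2 ⊽ (in0 ⊙ in1)) ⊼ in0) ⊼ (in0 ⊙ in1)
u7 = in2 ⊽ u6 = in2 ⊽ (((in2 ⊽ (in0 ⊙ in1)) ⊼ in0) ⊼ (in0 ⊙ in1))

in2 ⊽ (((in2 ⊽ (in0 ⊙ in1)) ⊼ in0) ⊼ (in0 ⊙ in1))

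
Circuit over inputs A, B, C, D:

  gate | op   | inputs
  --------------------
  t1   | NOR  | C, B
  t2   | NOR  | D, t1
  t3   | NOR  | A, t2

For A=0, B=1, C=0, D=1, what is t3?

1

t1 = 0 NOR 1 = 0
t2 = 1 NOR 0 = 0
t3 = 0 NOR 0 = 1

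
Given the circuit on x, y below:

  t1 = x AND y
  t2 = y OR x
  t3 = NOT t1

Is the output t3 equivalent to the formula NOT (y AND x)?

t1 = x AND y
t3 = NOT t1 = NOT (x AND y)
At x=1, y=1: circuit gives 0, formula gives 0.
At x=0, y=0: circuit gives 1, formula gives 1.
Agrees on all 4 inputs.

Yes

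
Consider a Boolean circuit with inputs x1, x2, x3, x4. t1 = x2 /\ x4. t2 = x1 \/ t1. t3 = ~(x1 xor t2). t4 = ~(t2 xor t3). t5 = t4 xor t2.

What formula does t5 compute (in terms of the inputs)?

(~((x1 \/ (x2 /\ x4)) xor (~(x1 xor (x1 \/ (x2 /\ x4)))))) xor (x1 \/ (x2 /\ x4))

t1 = x2 /\ x4
t2 = x1 \/ t1 = x1 \/ (x2 /\ x4)
t3 = ~(x1 xor t2) = ~(x1 xor (x1 \/ (x2 /\ x4)))
t4 = ~(t2 xor t3) = ~((x1 \/ (x2 /\ x4)) xor (~(x1 xor (x1 \/ (x2 /\ x4)))))
t5 = t4 xor t2 = (~((x1 \/ (x2 /\ x4)) xor (~(x1 xor (x1 \/ (x2 /\ x4)))))) xor (x1 \/ (x2 /\ x4))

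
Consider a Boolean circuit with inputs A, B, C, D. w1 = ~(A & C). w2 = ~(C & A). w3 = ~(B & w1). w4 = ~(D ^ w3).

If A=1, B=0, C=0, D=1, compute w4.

w1 = ~(1 & 0) = 1
w3 = ~(0 & 1) = 1
w4 = ~(1 ^ 1) = 1

1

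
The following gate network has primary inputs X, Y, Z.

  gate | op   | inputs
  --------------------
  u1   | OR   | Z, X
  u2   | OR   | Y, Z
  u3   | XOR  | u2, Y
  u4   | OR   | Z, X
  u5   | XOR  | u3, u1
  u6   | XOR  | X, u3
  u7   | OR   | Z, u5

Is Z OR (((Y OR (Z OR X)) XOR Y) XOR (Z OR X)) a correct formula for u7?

No

u1 = Z OR X
u2 = Y OR Z
u3 = u2 XOR Y = (Y OR Z) XOR Y
u5 = u3 XOR u1 = ((Y OR Z) XOR Y) XOR (Z OR X)
u7 = Z OR u5 = Z OR (((Y OR Z) XOR Y) XOR (Z OR X))
At X=1, Y=0, Z=0: circuit gives 1, formula gives 0.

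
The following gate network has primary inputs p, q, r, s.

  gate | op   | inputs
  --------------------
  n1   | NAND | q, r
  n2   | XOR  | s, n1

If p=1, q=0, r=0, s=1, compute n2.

n1 = 0 NAND 0 = 1
n2 = 1 XOR 1 = 0

0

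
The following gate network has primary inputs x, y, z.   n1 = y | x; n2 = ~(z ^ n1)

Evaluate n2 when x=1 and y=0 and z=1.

n1 = 0 | 1 = 1
n2 = ~(1 ^ 1) = 1

1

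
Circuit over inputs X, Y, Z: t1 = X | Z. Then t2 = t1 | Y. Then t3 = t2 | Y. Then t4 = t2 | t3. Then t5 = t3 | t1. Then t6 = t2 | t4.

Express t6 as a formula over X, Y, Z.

t1 = X | Z
t2 = t1 | Y = (X | Z) | Y
t3 = t2 | Y = ((X | Z) | Y) | Y
t4 = t2 | t3 = ((X | Z) | Y) | (((X | Z) | Y) | Y)
t6 = t2 | t4 = ((X | Z) | Y) | (((X | Z) | Y) | (((X | Z) | Y) | Y))

((X | Z) | Y) | (((X | Z) | Y) | (((X | Z) | Y) | Y))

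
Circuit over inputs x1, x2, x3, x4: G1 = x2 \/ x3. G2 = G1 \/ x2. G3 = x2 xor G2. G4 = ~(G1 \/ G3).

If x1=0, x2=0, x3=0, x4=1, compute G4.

G1 = 0 \/ 0 = 0
G2 = 0 \/ 0 = 0
G3 = 0 xor 0 = 0
G4 = ~(0 \/ 0) = 1

1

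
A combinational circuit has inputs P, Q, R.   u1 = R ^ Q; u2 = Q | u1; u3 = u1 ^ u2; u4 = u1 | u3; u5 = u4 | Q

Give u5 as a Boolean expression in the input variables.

((R ^ Q) | ((R ^ Q) ^ (Q | (R ^ Q)))) | Q

u1 = R ^ Q
u2 = Q | u1 = Q | (R ^ Q)
u3 = u1 ^ u2 = (R ^ Q) ^ (Q | (R ^ Q))
u4 = u1 | u3 = (R ^ Q) | ((R ^ Q) ^ (Q | (R ^ Q)))
u5 = u4 | Q = ((R ^ Q) | ((R ^ Q) ^ (Q | (R ^ Q)))) | Q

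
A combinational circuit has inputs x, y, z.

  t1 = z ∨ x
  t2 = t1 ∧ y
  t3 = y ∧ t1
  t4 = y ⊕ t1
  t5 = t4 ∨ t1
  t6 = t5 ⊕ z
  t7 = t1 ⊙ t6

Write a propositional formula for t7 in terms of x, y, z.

t1 = z ∨ x
t4 = y ⊕ t1 = y ⊕ (z ∨ x)
t5 = t4 ∨ t1 = (y ⊕ (z ∨ x)) ∨ (z ∨ x)
t6 = t5 ⊕ z = ((y ⊕ (z ∨ x)) ∨ (z ∨ x)) ⊕ z
t7 = t1 ⊙ t6 = (z ∨ x) ⊙ (((y ⊕ (z ∨ x)) ∨ (z ∨ x)) ⊕ z)

(z ∨ x) ⊙ (((y ⊕ (z ∨ x)) ∨ (z ∨ x)) ⊕ z)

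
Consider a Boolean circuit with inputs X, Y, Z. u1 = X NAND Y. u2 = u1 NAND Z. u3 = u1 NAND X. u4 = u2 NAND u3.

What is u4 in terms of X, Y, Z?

u1 = X NAND Y
u2 = u1 NAND Z = (X NAND Y) NAND Z
u3 = u1 NAND X = (X NAND Y) NAND X
u4 = u2 NAND u3 = ((X NAND Y) NAND Z) NAND ((X NAND Y) NAND X)

((X NAND Y) NAND Z) NAND ((X NAND Y) NAND X)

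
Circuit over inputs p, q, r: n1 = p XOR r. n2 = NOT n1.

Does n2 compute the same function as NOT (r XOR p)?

n1 = p XOR r
n2 = NOT n1 = NOT (p XOR r)
At p=0, q=0, r=1: circuit gives 0, formula gives 0.
At p=0, q=0, r=0: circuit gives 1, formula gives 1.
Agrees on all 8 inputs.

Yes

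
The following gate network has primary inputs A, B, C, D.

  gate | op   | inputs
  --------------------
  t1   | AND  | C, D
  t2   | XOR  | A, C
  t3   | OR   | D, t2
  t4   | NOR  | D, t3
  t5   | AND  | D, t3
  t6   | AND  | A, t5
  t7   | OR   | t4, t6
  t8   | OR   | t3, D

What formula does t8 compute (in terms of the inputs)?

t2 = A XOR C
t3 = D OR t2 = D OR (A XOR C)
t8 = t3 OR D = (D OR (A XOR C)) OR D

(D OR (A XOR C)) OR D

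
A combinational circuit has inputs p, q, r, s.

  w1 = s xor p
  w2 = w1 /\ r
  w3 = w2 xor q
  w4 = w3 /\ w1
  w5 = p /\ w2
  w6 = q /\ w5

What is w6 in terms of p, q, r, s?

w1 = s xor p
w2 = w1 /\ r = (s xor p) /\ r
w5 = p /\ w2 = p /\ ((s xor p) /\ r)
w6 = q /\ w5 = q /\ (p /\ ((s xor p) /\ r))

q /\ (p /\ ((s xor p) /\ r))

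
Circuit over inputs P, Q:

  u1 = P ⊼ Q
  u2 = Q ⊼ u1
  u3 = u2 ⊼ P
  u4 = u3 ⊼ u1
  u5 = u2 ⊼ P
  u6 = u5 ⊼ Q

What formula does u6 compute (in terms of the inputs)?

u1 = P ⊼ Q
u2 = Q ⊼ u1 = Q ⊼ (P ⊼ Q)
u5 = u2 ⊼ P = (Q ⊼ (P ⊼ Q)) ⊼ P
u6 = u5 ⊼ Q = ((Q ⊼ (P ⊼ Q)) ⊼ P) ⊼ Q

((Q ⊼ (P ⊼ Q)) ⊼ P) ⊼ Q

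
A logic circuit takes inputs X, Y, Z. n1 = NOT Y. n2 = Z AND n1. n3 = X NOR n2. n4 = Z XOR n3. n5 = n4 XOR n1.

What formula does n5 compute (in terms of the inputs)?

(Z XOR (X NOR (Z AND NOT Y))) XOR NOT Y

n1 = NOT Y
n2 = Z AND n1 = Z AND NOT Y
n3 = X NOR n2 = X NOR (Z AND NOT Y)
n4 = Z XOR n3 = Z XOR (X NOR (Z AND NOT Y))
n5 = n4 XOR n1 = (Z XOR (X NOR (Z AND NOT Y))) XOR NOT Y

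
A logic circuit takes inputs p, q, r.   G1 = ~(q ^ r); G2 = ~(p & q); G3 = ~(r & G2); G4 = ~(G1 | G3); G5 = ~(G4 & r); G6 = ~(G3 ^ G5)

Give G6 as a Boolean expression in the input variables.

~((~(r & (~(p & q)))) ^ (~((~((~(q ^ r)) | (~(r & (~(p & q)))))) & r)))

G1 = ~(q ^ r)
G2 = ~(p & q)
G3 = ~(r & G2) = ~(r & (~(p & q)))
G4 = ~(G1 | G3) = ~((~(q ^ r)) | (~(r & (~(p & q)))))
G5 = ~(G4 & r) = ~((~((~(q ^ r)) | (~(r & (~(p & q)))))) & r)
G6 = ~(G3 ^ G5) = ~((~(r & (~(p & q)))) ^ (~((~((~(q ^ r)) | (~(r & (~(p & q)))))) & r)))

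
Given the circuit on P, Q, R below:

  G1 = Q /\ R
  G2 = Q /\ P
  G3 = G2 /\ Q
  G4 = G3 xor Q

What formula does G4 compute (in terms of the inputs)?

G2 = Q /\ P
G3 = G2 /\ Q = (Q /\ P) /\ Q
G4 = G3 xor Q = ((Q /\ P) /\ Q) xor Q

((Q /\ P) /\ Q) xor Q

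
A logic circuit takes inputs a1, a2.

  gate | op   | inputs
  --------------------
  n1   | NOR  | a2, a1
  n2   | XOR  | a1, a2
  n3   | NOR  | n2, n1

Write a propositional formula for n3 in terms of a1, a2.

n1 = a2 NOR a1
n2 = a1 XOR a2
n3 = n2 NOR n1 = (a1 XOR a2) NOR (a2 NOR a1)

(a1 XOR a2) NOR (a2 NOR a1)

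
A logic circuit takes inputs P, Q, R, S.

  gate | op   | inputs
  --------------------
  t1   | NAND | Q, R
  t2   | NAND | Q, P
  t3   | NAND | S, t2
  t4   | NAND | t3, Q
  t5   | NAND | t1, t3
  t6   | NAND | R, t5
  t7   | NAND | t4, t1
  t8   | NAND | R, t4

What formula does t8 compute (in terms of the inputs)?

R NAND ((S NAND (Q NAND P)) NAND Q)

t2 = Q NAND P
t3 = S NAND t2 = S NAND (Q NAND P)
t4 = t3 NAND Q = (S NAND (Q NAND P)) NAND Q
t8 = R NAND t4 = R NAND ((S NAND (Q NAND P)) NAND Q)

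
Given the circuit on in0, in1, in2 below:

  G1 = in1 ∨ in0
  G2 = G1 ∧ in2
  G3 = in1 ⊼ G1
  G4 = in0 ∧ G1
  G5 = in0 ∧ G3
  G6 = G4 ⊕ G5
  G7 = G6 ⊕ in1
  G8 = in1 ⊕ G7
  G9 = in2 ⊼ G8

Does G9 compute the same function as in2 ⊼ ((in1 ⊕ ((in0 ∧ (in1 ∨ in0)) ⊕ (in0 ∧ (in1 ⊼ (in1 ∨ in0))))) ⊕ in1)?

Yes

G1 = in1 ∨ in0
G3 = in1 ⊼ G1 = in1 ⊼ (in1 ∨ in0)
G4 = in0 ∧ G1 = in0 ∧ (in1 ∨ in0)
G5 = in0 ∧ G3 = in0 ∧ (in1 ⊼ (in1 ∨ in0))
G6 = G4 ⊕ G5 = (in0 ∧ (in1 ∨ in0)) ⊕ (in0 ∧ (in1 ⊼ (in1 ∨ in0)))
G7 = G6 ⊕ in1 = ((in0 ∧ (in1 ∨ in0)) ⊕ (in0 ∧ (in1 ⊼ (in1 ∨ in0)))) ⊕ in1
G8 = in1 ⊕ G7 = in1 ⊕ (((in0 ∧ (in1 ∨ in0)) ⊕ (in0 ∧ (in1 ⊼ (in1 ∨ in0)))) ⊕ in1)
G9 = in2 ⊼ G8 = in2 ⊼ (in1 ⊕ (((in0 ∧ (in1 ∨ in0)) ⊕ (in0 ∧ (in1 ⊼ (in1 ∨ in0)))) ⊕ in1))
At in0=1, in1=1, in2=1: circuit gives 0, formula gives 0.
At in0=0, in1=0, in2=0: circuit gives 1, formula gives 1.
Agrees on all 8 inputs.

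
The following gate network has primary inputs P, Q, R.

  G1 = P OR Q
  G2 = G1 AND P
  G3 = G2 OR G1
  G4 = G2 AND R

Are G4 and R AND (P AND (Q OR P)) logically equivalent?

Yes

G1 = P OR Q
G2 = G1 AND P = (P OR Q) AND P
G4 = G2 AND R = ((P OR Q) AND P) AND R
At P=0, Q=0, R=0: circuit gives 0, formula gives 0.
At P=1, Q=0, R=1: circuit gives 1, formula gives 1.
Agrees on all 8 inputs.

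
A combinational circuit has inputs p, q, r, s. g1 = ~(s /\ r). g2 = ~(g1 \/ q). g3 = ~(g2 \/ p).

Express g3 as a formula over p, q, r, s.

g1 = ~(s /\ r)
g2 = ~(g1 \/ q) = ~((~(s /\ r)) \/ q)
g3 = ~(g2 \/ p) = ~((~((~(s /\ r)) \/ q)) \/ p)

~((~((~(s /\ r)) \/ q)) \/ p)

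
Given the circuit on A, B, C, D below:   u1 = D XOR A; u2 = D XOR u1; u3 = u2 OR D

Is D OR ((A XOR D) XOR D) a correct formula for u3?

u1 = D XOR A
u2 = D XOR u1 = D XOR (D XOR A)
u3 = u2 OR D = (D XOR (D XOR A)) OR D
At A=0, B=0, C=0, D=0: circuit gives 0, formula gives 0.
At A=0, B=0, C=0, D=1: circuit gives 1, formula gives 1.
Agrees on all 16 inputs.

Yes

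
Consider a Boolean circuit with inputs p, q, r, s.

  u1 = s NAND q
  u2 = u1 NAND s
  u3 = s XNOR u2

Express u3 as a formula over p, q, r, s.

u1 = s NAND q
u2 = u1 NAND s = (s NAND q) NAND s
u3 = s XNOR u2 = s XNOR ((s NAND q) NAND s)

s XNOR ((s NAND q) NAND s)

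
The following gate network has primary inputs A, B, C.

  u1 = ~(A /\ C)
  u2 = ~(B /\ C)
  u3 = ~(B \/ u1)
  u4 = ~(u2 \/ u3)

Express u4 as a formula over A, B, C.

u1 = ~(A /\ C)
u2 = ~(B /\ C)
u3 = ~(B \/ u1) = ~(B \/ (~(A /\ C)))
u4 = ~(u2 \/ u3) = ~((~(B /\ C)) \/ (~(B \/ (~(A /\ C)))))

~((~(B /\ C)) \/ (~(B \/ (~(A /\ C)))))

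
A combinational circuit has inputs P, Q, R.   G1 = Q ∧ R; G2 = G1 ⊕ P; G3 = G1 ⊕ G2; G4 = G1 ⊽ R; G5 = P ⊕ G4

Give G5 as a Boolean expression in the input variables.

P ⊕ ((Q ∧ R) ⊽ R)

G1 = Q ∧ R
G4 = G1 ⊽ R = (Q ∧ R) ⊽ R
G5 = P ⊕ G4 = P ⊕ ((Q ∧ R) ⊽ R)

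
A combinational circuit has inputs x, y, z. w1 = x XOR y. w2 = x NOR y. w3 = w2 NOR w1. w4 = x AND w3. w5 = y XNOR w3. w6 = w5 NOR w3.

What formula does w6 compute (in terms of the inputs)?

w1 = x XOR y
w2 = x NOR y
w3 = w2 NOR w1 = (x NOR y) NOR (x XOR y)
w5 = y XNOR w3 = y XNOR ((x NOR y) NOR (x XOR y))
w6 = w5 NOR w3 = (y XNOR ((x NOR y) NOR (x XOR y))) NOR ((x NOR y) NOR (x XOR y))

(y XNOR ((x NOR y) NOR (x XOR y))) NOR ((x NOR y) NOR (x XOR y))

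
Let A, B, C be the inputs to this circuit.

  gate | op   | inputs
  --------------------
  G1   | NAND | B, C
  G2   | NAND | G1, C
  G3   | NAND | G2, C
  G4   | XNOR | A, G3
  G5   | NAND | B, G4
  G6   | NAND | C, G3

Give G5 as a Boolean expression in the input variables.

G1 = B NAND C
G2 = G1 NAND C = (B NAND C) NAND C
G3 = G2 NAND C = ((B NAND C) NAND C) NAND C
G4 = A XNOR G3 = A XNOR (((B NAND C) NAND C) NAND C)
G5 = B NAND G4 = B NAND (A XNOR (((B NAND C) NAND C) NAND C))

B NAND (A XNOR (((B NAND C) NAND C) NAND C))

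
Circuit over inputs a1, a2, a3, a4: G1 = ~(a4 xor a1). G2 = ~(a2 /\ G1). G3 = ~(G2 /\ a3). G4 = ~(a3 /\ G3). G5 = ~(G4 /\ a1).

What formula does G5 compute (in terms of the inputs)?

~((~(a3 /\ (~((~(a2 /\ (~(a4 xor a1)))) /\ a3)))) /\ a1)

G1 = ~(a4 xor a1)
G2 = ~(a2 /\ G1) = ~(a2 /\ (~(a4 xor a1)))
G3 = ~(G2 /\ a3) = ~((~(a2 /\ (~(a4 xor a1)))) /\ a3)
G4 = ~(a3 /\ G3) = ~(a3 /\ (~((~(a2 /\ (~(a4 xor a1)))) /\ a3)))
G5 = ~(G4 /\ a1) = ~((~(a3 /\ (~((~(a2 /\ (~(a4 xor a1)))) /\ a3)))) /\ a1)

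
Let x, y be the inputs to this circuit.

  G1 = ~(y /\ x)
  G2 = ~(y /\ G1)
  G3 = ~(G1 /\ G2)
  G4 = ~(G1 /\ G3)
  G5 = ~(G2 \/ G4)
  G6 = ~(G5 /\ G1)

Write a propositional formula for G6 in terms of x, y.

~((~((~(y /\ (~(y /\ x)))) \/ (~((~(y /\ x)) /\ (~((~(y /\ x)) /\ (~(y /\ (~(y /\ x)))))))))) /\ (~(y /\ x)))

G1 = ~(y /\ x)
G2 = ~(y /\ G1) = ~(y /\ (~(y /\ x)))
G3 = ~(G1 /\ G2) = ~((~(y /\ x)) /\ (~(y /\ (~(y /\ x)))))
G4 = ~(G1 /\ G3) = ~((~(y /\ x)) /\ (~((~(y /\ x)) /\ (~(y /\ (~(y /\ x)))))))
G5 = ~(G2 \/ G4) = ~((~(y /\ (~(y /\ x)))) \/ (~((~(y /\ x)) /\ (~((~(y /\ x)) /\ (~(y /\ (~(y /\ x)))))))))
G6 = ~(G5 /\ G1) = ~((~((~(y /\ (~(y /\ x)))) \/ (~((~(y /\ x)) /\ (~((~(y /\ x)) /\ (~(y /\ (~(y /\ x)))))))))) /\ (~(y /\ x)))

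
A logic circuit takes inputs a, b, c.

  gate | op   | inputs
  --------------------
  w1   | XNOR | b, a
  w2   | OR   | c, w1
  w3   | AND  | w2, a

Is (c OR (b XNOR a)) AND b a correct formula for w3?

w1 = b XNOR a
w2 = c OR w1 = c OR (b XNOR a)
w3 = w2 AND a = (c OR (b XNOR a)) AND a
At a=0, b=1, c=1: circuit gives 0, formula gives 1.

No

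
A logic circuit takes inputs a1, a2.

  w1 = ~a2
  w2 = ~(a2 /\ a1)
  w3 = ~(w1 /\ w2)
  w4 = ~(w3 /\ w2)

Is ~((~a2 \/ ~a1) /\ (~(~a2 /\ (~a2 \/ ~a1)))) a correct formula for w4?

Yes

w1 = ~a2
w2 = ~(a2 /\ a1)
w3 = ~(w1 /\ w2) = ~(~a2 /\ (~(a2 /\ a1)))
w4 = ~(w3 /\ w2) = ~((~(~a2 /\ (~(a2 /\ a1)))) /\ (~(a2 /\ a1)))
At a1=0, a2=1: circuit gives 0, formula gives 0.
At a1=0, a2=0: circuit gives 1, formula gives 1.
Agrees on all 4 inputs.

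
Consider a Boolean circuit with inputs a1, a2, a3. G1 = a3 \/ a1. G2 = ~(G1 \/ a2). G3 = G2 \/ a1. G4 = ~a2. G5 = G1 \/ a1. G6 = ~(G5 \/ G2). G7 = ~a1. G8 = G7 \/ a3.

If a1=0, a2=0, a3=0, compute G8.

1

G7 = ~0 = 1
G8 = 1 \/ 0 = 1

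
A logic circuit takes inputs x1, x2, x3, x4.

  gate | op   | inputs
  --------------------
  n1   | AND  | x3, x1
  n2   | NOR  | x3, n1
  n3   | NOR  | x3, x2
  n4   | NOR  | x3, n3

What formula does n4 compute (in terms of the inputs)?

x3 NOR (x3 NOR x2)

n3 = x3 NOR x2
n4 = x3 NOR n3 = x3 NOR (x3 NOR x2)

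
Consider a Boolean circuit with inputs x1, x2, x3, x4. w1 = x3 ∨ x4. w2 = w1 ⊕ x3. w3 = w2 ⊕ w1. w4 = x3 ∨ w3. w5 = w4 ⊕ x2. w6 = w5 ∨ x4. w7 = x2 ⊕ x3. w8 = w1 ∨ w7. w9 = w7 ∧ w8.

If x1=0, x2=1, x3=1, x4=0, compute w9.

w1 = 1 ∨ 0 = 1
w7 = 1 ⊕ 1 = 0
w8 = 1 ∨ 0 = 1
w9 = 0 ∧ 1 = 0

0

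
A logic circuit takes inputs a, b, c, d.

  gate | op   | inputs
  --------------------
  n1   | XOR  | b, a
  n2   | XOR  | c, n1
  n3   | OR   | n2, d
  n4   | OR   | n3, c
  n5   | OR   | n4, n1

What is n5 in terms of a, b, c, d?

n1 = b XOR a
n2 = c XOR n1 = c XOR (b XOR a)
n3 = n2 OR d = (c XOR (b XOR a)) OR d
n4 = n3 OR c = ((c XOR (b XOR a)) OR d) OR c
n5 = n4 OR n1 = (((c XOR (b XOR a)) OR d) OR c) OR (b XOR a)

(((c XOR (b XOR a)) OR d) OR c) OR (b XOR a)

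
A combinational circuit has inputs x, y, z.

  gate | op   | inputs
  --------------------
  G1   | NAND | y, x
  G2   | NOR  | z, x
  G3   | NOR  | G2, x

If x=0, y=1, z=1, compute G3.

1

G2 = 1 NOR 0 = 0
G3 = 0 NOR 0 = 1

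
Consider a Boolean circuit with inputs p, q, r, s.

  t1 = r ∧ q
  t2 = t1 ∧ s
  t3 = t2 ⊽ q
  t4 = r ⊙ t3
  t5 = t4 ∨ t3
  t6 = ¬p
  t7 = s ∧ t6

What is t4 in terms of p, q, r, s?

r ⊙ (((r ∧ q) ∧ s) ⊽ q)

t1 = r ∧ q
t2 = t1 ∧ s = (r ∧ q) ∧ s
t3 = t2 ⊽ q = ((r ∧ q) ∧ s) ⊽ q
t4 = r ⊙ t3 = r ⊙ (((r ∧ q) ∧ s) ⊽ q)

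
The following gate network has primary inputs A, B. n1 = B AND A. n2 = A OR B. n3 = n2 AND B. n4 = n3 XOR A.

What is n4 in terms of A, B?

((A OR B) AND B) XOR A

n2 = A OR B
n3 = n2 AND B = (A OR B) AND B
n4 = n3 XOR A = ((A OR B) AND B) XOR A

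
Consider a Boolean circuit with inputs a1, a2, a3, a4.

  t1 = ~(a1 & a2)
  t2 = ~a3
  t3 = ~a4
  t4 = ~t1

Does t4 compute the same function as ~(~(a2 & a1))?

t1 = ~(a1 & a2)
t4 = ~t1 = ~(~(a1 & a2))
At a1=0, a2=0, a3=0, a4=0: circuit gives 0, formula gives 0.
At a1=1, a2=1, a3=0, a4=0: circuit gives 1, formula gives 1.
Agrees on all 16 inputs.

Yes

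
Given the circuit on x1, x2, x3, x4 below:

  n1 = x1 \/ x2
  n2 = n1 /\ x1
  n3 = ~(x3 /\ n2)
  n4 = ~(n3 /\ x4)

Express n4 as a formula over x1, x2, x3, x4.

n1 = x1 \/ x2
n2 = n1 /\ x1 = (x1 \/ x2) /\ x1
n3 = ~(x3 /\ n2) = ~(x3 /\ ((x1 \/ x2) /\ x1))
n4 = ~(n3 /\ x4) = ~((~(x3 /\ ((x1 \/ x2) /\ x1))) /\ x4)

~((~(x3 /\ ((x1 \/ x2) /\ x1))) /\ x4)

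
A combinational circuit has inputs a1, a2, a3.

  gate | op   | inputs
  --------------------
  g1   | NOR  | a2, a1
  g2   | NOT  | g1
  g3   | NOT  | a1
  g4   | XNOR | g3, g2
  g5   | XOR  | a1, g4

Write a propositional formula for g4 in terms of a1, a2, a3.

NOT a1 XNOR NOT (a2 NOR a1)

g1 = a2 NOR a1
g2 = NOT g1 = NOT (a2 NOR a1)
g3 = NOT a1
g4 = g3 XNOR g2 = NOT a1 XNOR NOT (a2 NOR a1)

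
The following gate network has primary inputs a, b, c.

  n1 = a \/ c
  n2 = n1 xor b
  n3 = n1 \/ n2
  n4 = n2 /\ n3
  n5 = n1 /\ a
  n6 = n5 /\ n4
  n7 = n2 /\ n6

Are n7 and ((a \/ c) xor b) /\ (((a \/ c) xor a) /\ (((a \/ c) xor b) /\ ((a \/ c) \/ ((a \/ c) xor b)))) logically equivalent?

No

n1 = a \/ c
n2 = n1 xor b = (a \/ c) xor b
n3 = n1 \/ n2 = (a \/ c) \/ ((a \/ c) xor b)
n4 = n2 /\ n3 = ((a \/ c) xor b) /\ ((a \/ c) \/ ((a \/ c) xor b))
n5 = n1 /\ a = (a \/ c) /\ a
n6 = n5 /\ n4 = ((a \/ c) /\ a) /\ (((a \/ c) xor b) /\ ((a \/ c) \/ ((a \/ c) xor b)))
n7 = n2 /\ n6 = ((a \/ c) xor b) /\ (((a \/ c) /\ a) /\ (((a \/ c) xor b) /\ ((a \/ c) \/ ((a \/ c) xor b))))
At a=0, b=0, c=1: circuit gives 0, formula gives 1.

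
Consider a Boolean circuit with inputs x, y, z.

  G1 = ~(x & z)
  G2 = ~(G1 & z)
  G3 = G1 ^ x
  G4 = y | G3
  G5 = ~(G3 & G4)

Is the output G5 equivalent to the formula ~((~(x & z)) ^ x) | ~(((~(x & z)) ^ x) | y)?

Yes

G1 = ~(x & z)
G3 = G1 ^ x = (~(x & z)) ^ x
G4 = y | G3 = y | ((~(x & z)) ^ x)
G5 = ~(G3 & G4) = ~(((~(x & z)) ^ x) & (y | ((~(x & z)) ^ x)))
At x=0, y=0, z=0: circuit gives 0, formula gives 0.
At x=1, y=0, z=0: circuit gives 1, formula gives 1.
Agrees on all 8 inputs.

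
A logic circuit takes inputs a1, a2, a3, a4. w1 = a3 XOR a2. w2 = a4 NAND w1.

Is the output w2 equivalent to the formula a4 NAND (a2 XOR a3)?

w1 = a3 XOR a2
w2 = a4 NAND w1 = a4 NAND (a3 XOR a2)
At a1=0, a2=0, a3=1, a4=1: circuit gives 0, formula gives 0.
At a1=0, a2=0, a3=0, a4=0: circuit gives 1, formula gives 1.
Agrees on all 16 inputs.

Yes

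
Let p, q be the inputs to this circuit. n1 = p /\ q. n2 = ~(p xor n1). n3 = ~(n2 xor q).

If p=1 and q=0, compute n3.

n1 = 1 /\ 0 = 0
n2 = ~(1 xor 0) = 0
n3 = ~(0 xor 0) = 1

1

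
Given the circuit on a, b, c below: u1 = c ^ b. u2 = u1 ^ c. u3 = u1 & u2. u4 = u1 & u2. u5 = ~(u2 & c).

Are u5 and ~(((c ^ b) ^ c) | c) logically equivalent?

No

u1 = c ^ b
u2 = u1 ^ c = (c ^ b) ^ c
u5 = ~(u2 & c) = ~(((c ^ b) ^ c) & c)
At a=0, b=0, c=1: circuit gives 1, formula gives 0.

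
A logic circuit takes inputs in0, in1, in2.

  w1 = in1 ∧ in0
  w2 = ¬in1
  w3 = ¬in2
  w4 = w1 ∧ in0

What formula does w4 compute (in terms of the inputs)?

w1 = in1 ∧ in0
w4 = w1 ∧ in0 = (in1 ∧ in0) ∧ in0

(in1 ∧ in0) ∧ in0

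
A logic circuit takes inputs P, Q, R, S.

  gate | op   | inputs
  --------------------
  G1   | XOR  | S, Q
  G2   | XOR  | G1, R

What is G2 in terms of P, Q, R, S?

G1 = S XOR Q
G2 = G1 XOR R = (S XOR Q) XOR R

(S XOR Q) XOR R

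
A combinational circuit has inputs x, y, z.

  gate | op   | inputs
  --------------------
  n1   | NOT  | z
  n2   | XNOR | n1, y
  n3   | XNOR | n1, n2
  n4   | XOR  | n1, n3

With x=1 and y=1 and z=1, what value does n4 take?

1

n1 = NOT 1 = 0
n2 = 0 XNOR 1 = 0
n3 = 0 XNOR 0 = 1
n4 = 0 XOR 1 = 1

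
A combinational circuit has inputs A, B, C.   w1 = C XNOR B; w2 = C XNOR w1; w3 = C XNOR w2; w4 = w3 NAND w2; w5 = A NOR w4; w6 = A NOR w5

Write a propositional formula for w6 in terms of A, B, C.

w1 = C XNOR B
w2 = C XNOR w1 = C XNOR (C XNOR B)
w3 = C XNOR w2 = C XNOR (C XNOR (C XNOR B))
w4 = w3 NAND w2 = (C XNOR (C XNOR (C XNOR B))) NAND (C XNOR (C XNOR B))
w5 = A NOR w4 = A NOR ((C XNOR (C XNOR (C XNOR B))) NAND (C XNOR (C XNOR B)))
w6 = A NOR w5 = A NOR (A NOR ((C XNOR (C XNOR (C XNOR B))) NAND (C XNOR (C XNOR B))))

A NOR (A NOR ((C XNOR (C XNOR (C XNOR B))) NAND (C XNOR (C XNOR B))))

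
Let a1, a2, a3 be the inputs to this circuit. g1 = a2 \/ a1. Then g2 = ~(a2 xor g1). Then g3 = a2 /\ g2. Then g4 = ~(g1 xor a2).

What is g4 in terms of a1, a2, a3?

g1 = a2 \/ a1
g4 = ~(g1 xor a2) = ~((a2 \/ a1) xor a2)

~((a2 \/ a1) xor a2)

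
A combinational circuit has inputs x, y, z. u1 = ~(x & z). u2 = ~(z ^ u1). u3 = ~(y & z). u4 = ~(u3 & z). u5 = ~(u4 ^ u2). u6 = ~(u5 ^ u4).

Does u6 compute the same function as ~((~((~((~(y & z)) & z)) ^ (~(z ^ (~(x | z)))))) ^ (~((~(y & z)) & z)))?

No

u1 = ~(x & z)
u2 = ~(z ^ u1) = ~(z ^ (~(x & z)))
u3 = ~(y & z)
u4 = ~(u3 & z) = ~((~(y & z)) & z)
u5 = ~(u4 ^ u2) = ~((~((~(y & z)) & z)) ^ (~(z ^ (~(x & z)))))
u6 = ~(u5 ^ u4) = ~((~((~((~(y & z)) & z)) ^ (~(z ^ (~(x & z)))))) ^ (~((~(y & z)) & z)))
At x=0, y=0, z=1: circuit gives 1, formula gives 0.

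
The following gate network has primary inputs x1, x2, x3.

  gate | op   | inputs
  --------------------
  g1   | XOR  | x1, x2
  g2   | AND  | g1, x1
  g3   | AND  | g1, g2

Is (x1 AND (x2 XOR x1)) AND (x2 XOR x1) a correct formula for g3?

Yes

g1 = x1 XOR x2
g2 = g1 AND x1 = (x1 XOR x2) AND x1
g3 = g1 AND g2 = (x1 XOR x2) AND ((x1 XOR x2) AND x1)
At x1=0, x2=0, x3=0: circuit gives 0, formula gives 0.
At x1=1, x2=0, x3=0: circuit gives 1, formula gives 1.
Agrees on all 8 inputs.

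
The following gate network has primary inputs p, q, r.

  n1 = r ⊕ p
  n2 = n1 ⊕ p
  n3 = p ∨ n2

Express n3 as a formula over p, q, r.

n1 = r ⊕ p
n2 = n1 ⊕ p = (r ⊕ p) ⊕ p
n3 = p ∨ n2 = p ∨ ((r ⊕ p) ⊕ p)

p ∨ ((r ⊕ p) ⊕ p)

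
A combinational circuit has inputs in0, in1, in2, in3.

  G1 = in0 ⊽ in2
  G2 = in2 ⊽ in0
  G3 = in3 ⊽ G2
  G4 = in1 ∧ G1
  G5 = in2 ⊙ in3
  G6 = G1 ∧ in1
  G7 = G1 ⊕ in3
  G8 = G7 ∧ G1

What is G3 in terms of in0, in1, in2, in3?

in3 ⊽ (in2 ⊽ in0)

G2 = in2 ⊽ in0
G3 = in3 ⊽ G2 = in3 ⊽ (in2 ⊽ in0)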